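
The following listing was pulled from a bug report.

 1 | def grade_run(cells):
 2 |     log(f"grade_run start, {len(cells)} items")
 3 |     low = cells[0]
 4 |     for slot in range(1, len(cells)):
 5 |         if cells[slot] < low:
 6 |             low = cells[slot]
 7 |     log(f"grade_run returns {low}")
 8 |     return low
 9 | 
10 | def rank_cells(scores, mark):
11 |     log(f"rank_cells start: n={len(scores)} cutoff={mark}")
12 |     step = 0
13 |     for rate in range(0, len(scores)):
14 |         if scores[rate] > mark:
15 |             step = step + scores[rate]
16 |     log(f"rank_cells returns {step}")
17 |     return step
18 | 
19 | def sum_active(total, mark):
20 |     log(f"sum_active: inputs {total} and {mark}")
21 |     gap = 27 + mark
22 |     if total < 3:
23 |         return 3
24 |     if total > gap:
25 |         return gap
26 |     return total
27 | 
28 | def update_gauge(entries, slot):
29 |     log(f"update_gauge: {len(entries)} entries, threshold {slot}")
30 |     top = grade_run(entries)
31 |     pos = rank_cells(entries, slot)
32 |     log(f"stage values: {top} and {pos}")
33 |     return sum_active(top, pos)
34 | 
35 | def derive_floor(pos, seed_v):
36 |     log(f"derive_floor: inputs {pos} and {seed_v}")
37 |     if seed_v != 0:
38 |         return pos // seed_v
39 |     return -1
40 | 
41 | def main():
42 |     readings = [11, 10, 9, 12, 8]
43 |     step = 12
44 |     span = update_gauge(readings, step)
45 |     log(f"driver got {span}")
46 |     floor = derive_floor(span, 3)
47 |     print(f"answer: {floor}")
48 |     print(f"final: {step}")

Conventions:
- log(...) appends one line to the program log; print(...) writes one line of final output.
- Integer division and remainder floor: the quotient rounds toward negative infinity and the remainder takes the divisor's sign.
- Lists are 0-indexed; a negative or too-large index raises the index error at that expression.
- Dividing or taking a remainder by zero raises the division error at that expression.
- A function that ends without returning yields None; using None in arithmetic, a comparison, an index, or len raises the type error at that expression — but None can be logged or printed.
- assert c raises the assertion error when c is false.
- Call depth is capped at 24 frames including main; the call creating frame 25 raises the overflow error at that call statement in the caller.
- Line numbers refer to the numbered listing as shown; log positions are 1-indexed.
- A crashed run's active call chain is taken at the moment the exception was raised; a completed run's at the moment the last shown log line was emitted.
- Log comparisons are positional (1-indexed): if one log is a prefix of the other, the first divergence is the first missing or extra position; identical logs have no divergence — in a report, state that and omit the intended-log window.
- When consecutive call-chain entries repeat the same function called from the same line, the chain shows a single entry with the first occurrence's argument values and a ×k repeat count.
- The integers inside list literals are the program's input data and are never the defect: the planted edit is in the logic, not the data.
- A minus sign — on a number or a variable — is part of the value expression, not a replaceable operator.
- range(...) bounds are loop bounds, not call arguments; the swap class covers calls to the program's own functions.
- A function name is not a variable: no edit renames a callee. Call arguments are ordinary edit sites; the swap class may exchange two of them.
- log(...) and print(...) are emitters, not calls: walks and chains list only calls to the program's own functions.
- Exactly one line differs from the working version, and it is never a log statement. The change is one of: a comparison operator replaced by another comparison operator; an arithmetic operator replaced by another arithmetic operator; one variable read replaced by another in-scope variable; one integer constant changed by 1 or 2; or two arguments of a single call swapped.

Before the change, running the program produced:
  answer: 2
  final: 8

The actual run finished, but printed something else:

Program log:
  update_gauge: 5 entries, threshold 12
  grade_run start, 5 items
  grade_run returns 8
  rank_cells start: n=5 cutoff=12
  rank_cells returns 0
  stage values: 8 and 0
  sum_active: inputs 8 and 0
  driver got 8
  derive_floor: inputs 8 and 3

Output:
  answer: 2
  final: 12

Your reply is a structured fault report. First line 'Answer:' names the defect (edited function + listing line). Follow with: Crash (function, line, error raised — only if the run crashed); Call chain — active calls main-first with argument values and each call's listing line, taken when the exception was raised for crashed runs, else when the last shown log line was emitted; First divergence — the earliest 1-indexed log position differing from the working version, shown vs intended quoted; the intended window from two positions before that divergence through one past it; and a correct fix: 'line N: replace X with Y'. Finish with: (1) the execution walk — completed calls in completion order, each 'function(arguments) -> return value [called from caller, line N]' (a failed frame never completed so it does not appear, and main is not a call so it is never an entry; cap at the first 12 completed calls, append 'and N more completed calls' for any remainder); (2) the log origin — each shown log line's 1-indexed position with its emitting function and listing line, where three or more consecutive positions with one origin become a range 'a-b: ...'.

Answer: the defect is in main at line 48.
Core observation: The two runs log identically and part ways only at the printed values.
Call chain: main -> derive_floor(8, 3) (called at line 46).
First divergence: none (the log streams are identical).
Execution walk:
  grade_run([11, 10, 9, 12, 8]) -> 8  [called from update_gauge, line 30]
  rank_cells([11, 10, 9, 12, 8], 12) -> 0  [called from update_gauge, line 31]
  sum_active(8, 0) -> 8  [called from update_gauge, line 33]
  update_gauge([11, 10, 9, 12, 8], 12) -> 8  [called from main, line 44]
  derive_floor(8, 3) -> 2  [called from main, line 46]
Log origin:
  1: from update_gauge, line 29
  2: from grade_run, line 2
  3: from grade_run, line 7
  4: from rank_cells, line 11
  5: from rank_cells, line 16
  6: from update_gauge, line 32
  7: from sum_active, line 20
  8: from main, line 45
  9: from derive_floor, line 36
A correct fix: line 48: replace `step` with `span`.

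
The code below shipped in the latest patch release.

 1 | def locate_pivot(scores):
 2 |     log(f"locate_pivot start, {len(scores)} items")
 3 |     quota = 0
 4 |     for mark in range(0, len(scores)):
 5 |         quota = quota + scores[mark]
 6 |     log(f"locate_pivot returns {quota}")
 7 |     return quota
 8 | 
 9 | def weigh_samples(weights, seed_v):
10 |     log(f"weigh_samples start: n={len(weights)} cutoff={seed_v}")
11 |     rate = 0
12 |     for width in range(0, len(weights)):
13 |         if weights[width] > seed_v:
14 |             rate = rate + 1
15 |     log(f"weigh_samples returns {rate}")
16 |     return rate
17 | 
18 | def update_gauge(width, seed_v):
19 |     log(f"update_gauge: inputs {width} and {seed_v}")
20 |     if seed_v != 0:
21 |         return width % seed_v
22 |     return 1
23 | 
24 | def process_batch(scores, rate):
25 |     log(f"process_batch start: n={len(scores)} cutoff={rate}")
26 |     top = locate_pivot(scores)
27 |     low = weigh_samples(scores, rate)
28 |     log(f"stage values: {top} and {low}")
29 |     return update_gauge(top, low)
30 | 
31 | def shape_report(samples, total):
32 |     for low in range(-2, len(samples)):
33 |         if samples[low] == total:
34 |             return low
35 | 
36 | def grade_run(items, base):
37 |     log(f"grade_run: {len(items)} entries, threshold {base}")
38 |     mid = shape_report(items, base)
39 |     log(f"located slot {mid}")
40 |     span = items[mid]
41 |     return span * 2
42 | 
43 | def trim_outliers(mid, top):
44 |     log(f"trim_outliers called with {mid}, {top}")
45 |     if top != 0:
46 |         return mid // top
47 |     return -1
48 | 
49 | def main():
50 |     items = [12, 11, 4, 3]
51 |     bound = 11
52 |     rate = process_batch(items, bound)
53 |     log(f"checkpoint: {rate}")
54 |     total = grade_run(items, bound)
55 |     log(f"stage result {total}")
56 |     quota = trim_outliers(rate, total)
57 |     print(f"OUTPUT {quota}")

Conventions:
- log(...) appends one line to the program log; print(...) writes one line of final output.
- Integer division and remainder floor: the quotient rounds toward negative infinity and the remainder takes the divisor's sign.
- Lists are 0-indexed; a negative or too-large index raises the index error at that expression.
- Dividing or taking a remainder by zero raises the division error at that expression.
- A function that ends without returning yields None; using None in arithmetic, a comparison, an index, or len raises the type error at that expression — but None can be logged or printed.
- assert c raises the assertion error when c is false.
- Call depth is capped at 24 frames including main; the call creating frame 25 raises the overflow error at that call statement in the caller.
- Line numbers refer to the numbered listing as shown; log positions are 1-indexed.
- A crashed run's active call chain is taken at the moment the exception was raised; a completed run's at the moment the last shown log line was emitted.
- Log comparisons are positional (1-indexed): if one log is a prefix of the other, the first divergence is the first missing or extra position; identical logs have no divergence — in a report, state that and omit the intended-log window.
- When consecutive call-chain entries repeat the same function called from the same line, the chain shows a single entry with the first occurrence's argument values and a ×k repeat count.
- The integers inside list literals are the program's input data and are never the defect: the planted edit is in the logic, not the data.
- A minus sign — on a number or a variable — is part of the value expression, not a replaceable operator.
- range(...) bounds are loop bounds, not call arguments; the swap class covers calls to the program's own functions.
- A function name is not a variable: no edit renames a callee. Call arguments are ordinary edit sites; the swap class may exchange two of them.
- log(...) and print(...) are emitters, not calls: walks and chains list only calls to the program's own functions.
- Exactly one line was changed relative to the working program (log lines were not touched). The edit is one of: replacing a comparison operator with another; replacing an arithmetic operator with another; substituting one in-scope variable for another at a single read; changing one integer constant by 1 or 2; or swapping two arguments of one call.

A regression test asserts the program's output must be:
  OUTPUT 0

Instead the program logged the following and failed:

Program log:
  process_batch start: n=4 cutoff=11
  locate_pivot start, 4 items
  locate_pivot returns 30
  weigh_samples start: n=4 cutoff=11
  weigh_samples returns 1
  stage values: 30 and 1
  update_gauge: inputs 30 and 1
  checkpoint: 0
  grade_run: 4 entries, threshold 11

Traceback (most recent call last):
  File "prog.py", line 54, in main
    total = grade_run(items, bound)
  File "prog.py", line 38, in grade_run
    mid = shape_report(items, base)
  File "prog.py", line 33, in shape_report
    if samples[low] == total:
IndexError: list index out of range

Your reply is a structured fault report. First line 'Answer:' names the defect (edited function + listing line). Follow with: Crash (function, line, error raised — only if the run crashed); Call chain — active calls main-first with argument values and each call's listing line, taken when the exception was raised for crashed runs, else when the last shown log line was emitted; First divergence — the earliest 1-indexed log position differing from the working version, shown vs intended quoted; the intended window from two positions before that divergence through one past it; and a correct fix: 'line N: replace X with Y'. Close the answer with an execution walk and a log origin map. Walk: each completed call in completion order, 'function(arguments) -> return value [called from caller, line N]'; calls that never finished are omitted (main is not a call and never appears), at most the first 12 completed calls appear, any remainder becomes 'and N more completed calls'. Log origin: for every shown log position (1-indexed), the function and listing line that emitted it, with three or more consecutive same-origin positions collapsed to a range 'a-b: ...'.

Answer: the defect is in shape_report at line 32.
The tell: The shown log is a 9-line prefix of the intended one, whose next entry is 'located slot 1'.
Crash: shape_report, line 33, IndexError.
Call chain: main -> grade_run([12, 11, 4, 3], 11) (called at line 54) -> shape_report([12, 11, 4, 3], 11) (called at line 38).
First divergence: position 10 — the faulty run's log ends after 9 lines; the working version continues with 'located slot 1'.
Intended log window:
  8: checkpoint: 0
  9: grade_run: 4 entries, threshold 11
  10: located slot 1
  11: stage result 22
Execution walk:
  locate_pivot([12, 11, 4, 3]) -> 30  [called from process_batch, line 26]
  weigh_samples([12, 11, 4, 3], 11) -> 1  [called from process_batch, line 27]
  update_gauge(30, 1) -> 0  [called from process_batch, line 29]
  process_batch([12, 11, 4, 3], 11) -> 0  [called from main, line 52]
Log origin:
  1: from process_batch, line 25
  2: from locate_pivot, line 2
  3: from locate_pivot, line 6
  4: from weigh_samples, line 10
  5: from weigh_samples, line 15
  6: from process_batch, line 28
  7: from update_gauge, line 19
  8: from main, line 53
  9: from grade_run, line 37
A correct fix: line 32: replace `-2` with `0`.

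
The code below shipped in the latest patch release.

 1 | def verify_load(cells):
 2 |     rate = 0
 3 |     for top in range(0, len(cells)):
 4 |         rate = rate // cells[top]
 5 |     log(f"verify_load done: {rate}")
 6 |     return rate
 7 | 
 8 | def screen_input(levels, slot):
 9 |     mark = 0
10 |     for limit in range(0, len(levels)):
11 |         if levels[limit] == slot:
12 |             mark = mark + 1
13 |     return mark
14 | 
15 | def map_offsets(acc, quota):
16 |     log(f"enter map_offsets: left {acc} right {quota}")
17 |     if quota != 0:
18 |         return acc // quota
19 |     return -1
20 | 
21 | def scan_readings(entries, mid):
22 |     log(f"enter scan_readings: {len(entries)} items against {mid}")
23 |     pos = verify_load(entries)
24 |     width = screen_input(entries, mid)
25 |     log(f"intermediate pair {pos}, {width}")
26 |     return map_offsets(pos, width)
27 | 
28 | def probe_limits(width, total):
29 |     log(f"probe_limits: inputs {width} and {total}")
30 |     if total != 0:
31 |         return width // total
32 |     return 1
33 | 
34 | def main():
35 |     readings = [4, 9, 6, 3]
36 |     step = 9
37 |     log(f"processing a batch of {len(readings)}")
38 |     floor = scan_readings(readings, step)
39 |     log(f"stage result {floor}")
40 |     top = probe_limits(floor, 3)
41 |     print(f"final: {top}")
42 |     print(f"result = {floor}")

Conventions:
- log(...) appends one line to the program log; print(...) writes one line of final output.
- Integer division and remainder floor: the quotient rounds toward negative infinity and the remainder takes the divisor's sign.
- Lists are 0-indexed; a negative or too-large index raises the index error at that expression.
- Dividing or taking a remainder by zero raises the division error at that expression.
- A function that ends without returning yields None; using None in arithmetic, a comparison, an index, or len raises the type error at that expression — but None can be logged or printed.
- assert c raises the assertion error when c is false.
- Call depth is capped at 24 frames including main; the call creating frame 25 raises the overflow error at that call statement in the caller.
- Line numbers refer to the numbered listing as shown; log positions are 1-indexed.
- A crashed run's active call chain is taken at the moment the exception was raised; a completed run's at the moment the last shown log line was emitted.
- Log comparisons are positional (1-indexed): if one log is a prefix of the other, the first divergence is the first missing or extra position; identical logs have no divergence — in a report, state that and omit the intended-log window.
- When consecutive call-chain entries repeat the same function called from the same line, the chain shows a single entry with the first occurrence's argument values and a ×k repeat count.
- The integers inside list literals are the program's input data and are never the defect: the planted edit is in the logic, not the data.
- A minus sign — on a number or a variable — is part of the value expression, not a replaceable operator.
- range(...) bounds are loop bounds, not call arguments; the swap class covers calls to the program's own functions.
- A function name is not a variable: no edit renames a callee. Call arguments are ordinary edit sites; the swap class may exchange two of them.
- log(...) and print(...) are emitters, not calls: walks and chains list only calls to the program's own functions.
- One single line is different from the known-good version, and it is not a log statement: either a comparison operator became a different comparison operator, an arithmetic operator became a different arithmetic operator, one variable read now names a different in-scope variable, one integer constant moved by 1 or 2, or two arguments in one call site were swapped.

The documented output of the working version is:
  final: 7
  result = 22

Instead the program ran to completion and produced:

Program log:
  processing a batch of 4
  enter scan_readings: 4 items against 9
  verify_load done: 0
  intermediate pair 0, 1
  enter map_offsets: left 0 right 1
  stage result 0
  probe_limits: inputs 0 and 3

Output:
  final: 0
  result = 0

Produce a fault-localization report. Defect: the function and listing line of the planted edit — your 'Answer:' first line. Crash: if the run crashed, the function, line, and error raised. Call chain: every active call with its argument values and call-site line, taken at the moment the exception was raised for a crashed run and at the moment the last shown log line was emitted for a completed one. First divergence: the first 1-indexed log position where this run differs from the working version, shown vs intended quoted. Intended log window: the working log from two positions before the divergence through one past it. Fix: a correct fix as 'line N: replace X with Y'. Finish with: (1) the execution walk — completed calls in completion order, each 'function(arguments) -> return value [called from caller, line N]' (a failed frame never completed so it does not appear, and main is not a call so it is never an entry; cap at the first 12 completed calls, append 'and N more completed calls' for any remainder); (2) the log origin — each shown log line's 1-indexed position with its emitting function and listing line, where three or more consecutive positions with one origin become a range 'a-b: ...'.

Answer: the defect is in verify_load at line 4.
Core observation: The earliest visible damage is log position 3 — 'verify_load done: 0' rather than the intended 'verify_load done: 22'.
Call chain: main -> probe_limits(0, 3) (called at line 40).
First divergence: position 3; shown 'verify_load done: 0' vs intended 'verify_load done: 22'.
Intended log window:
  1: processing a batch of 4
  2: enter scan_readings: 4 items against 9
  3: verify_load done: 22
  4: intermediate pair 22, 1
Execution walk:
  verify_load([4, 9, 6, 3]) -> 0  [called from scan_readings, line 23]
  screen_input([4, 9, 6, 3], 9) -> 1  [called from scan_readings, line 24]
  map_offsets(0, 1) -> 0  [called from scan_readings, line 26]
  scan_readings([4, 9, 6, 3], 9) -> 0  [called from main, line 38]
  probe_limits(0, 3) -> 0  [called from main, line 40]
Log origin:
  1: from main, line 37
  2: from scan_readings, line 22
  3: from verify_load, line 5
  4: from scan_readings, line 25
  5: from map_offsets, line 16
  6: from main, line 39
  7: from probe_limits, line 29
A correct fix: line 4: replace `//` with `+`.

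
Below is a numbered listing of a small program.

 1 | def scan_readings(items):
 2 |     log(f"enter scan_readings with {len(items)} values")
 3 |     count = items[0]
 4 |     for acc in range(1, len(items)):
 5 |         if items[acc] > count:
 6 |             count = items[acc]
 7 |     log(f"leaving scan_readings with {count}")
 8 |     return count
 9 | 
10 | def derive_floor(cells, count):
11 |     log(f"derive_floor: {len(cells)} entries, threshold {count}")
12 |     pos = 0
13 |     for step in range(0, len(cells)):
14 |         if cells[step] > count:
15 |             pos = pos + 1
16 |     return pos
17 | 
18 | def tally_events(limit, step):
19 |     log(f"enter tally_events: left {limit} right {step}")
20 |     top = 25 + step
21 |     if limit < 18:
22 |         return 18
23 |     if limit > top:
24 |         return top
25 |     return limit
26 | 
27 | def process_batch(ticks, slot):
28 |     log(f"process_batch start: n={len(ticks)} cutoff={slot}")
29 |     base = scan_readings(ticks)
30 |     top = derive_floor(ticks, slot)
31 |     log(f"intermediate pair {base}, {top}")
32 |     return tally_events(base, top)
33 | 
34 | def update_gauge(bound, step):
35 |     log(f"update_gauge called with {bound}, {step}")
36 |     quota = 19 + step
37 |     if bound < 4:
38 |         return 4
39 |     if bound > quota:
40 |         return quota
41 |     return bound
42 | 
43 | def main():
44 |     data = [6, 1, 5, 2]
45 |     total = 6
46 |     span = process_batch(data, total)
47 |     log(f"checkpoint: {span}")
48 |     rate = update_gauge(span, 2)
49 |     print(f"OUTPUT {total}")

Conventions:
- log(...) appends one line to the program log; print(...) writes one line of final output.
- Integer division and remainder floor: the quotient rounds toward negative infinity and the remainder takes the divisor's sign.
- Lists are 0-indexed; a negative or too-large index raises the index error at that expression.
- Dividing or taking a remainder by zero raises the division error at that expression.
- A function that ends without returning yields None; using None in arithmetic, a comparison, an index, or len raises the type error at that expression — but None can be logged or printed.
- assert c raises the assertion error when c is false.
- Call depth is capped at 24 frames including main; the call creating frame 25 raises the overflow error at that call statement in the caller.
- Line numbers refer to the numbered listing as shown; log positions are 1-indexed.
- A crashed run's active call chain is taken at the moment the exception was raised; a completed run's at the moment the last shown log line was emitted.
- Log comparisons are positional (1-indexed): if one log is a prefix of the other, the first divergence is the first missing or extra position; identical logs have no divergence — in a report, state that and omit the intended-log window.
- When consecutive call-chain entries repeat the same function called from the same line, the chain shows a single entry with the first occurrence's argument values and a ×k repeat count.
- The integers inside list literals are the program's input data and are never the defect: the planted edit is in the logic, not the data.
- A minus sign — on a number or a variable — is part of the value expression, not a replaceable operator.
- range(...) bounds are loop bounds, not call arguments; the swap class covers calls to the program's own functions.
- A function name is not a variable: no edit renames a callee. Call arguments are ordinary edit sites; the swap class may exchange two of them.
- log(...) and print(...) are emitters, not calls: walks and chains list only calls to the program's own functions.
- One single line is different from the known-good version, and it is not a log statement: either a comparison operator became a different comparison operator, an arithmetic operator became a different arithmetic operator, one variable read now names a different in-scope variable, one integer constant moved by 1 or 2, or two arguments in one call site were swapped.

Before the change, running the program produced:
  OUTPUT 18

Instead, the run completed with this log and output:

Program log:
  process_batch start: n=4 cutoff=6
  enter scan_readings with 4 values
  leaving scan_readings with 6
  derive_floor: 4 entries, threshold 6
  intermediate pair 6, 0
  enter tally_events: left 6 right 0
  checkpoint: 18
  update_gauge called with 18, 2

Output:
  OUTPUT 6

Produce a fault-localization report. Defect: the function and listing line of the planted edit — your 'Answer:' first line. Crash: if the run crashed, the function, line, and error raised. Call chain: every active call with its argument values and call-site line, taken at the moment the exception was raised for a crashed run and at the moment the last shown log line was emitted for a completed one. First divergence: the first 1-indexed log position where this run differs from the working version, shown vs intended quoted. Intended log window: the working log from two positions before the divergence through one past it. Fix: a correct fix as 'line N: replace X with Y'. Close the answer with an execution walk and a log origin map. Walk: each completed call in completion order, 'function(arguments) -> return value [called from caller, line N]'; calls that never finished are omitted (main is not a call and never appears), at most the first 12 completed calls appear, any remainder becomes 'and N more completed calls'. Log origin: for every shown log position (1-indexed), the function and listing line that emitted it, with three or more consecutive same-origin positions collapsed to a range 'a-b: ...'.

Answer: the defect is in main at line 49.
Key observation: The two runs log identically and part ways only at the printed values.
Call chain: main -> update_gauge(18, 2) (called at line 48).
First divergence: none; the two logs match at every position.
Execution walk:
  scan_readings([6, 1, 5, 2]) -> 6  [called from process_batch, line 29]
  derive_floor([6, 1, 5, 2], 6) -> 0  [called from process_batch, line 30]
  tally_events(6, 0) -> 18  [called from process_batch, line 32]
  process_batch([6, 1, 5, 2], 6) -> 18  [called from main, line 46]
  update_gauge(18, 2) -> 18  [called from main, line 48]
Origin of each log line:
  1 — process_batch, line 28
  2 — scan_readings, line 2
  3 — scan_readings, line 7
  4 — derive_floor, line 11
  5 — process_batch, line 31
  6 — tally_events, line 19
  7 — main, line 47
  8 — update_gauge, line 35
A correct fix: line 49: replace `total` with `rate`.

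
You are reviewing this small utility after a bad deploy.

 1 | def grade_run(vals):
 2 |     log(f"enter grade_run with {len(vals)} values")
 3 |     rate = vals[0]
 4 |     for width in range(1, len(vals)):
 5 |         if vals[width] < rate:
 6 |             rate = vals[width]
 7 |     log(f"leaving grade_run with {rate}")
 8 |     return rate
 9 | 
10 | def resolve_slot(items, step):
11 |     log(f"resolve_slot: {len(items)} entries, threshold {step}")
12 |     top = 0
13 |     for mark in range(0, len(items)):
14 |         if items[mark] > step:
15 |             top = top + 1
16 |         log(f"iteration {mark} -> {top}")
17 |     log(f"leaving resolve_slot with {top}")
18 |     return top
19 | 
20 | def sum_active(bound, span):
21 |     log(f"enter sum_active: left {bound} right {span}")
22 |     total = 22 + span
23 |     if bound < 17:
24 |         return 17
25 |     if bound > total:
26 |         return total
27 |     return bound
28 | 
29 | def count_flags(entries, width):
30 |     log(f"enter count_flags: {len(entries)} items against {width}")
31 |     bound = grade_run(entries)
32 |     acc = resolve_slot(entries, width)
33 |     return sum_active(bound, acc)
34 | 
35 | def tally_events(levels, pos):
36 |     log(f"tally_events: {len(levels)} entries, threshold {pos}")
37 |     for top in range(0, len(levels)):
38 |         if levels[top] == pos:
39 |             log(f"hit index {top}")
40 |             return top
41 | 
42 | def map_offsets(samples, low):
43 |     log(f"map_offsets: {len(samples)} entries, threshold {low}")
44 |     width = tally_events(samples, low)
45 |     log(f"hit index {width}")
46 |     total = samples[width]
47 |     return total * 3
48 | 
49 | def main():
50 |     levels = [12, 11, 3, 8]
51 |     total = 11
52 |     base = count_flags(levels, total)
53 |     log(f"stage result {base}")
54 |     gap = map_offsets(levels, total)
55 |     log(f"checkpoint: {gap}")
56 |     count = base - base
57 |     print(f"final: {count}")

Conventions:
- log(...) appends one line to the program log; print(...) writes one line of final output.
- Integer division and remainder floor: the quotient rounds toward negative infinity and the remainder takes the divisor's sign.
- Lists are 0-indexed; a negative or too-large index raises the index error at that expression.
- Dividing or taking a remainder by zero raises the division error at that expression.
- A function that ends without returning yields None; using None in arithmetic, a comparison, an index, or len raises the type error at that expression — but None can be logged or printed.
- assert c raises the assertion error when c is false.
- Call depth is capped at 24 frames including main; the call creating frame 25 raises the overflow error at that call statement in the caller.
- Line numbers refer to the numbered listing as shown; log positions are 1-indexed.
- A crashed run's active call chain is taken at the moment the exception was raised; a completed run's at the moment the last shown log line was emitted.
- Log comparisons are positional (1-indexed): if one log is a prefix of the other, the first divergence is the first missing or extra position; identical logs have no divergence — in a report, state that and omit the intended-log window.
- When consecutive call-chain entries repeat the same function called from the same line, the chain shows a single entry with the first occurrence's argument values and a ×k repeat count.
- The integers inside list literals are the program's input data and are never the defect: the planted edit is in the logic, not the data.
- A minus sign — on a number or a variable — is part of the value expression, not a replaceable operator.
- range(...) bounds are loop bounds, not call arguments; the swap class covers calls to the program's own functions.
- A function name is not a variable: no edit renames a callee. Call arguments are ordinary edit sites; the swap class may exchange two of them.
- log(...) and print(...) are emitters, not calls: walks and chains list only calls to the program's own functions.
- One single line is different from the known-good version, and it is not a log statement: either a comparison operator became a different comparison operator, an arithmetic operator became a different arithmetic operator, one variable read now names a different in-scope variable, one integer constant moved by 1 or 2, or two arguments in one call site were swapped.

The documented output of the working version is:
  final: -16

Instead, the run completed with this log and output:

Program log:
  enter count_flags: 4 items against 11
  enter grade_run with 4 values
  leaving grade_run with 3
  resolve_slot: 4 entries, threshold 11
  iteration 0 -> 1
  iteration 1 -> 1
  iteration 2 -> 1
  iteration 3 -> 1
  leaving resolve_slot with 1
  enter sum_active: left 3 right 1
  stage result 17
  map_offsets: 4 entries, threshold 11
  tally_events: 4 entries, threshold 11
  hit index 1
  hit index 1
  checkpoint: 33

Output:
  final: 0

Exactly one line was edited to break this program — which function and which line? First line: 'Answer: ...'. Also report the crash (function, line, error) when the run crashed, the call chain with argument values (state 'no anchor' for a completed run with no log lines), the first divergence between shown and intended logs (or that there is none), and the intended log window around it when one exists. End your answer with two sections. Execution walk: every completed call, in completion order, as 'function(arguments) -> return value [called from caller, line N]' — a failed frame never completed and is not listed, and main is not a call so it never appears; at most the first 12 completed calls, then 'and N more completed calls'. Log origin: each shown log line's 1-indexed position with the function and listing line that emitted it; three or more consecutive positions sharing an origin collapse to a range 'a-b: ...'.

Answer: the defect is in main at line 56.
Key fact: Every logged value matches the working version; the printed result is what differs.
Call chain: main.
First divergence: none — the logs agree in full.
Execution walk:
  grade_run([12, 11, 3, 8]) -> 3  [called from count_flags, line 31]
  resolve_slot([12, 11, 3, 8], 11) -> 1  [called from count_flags, line 32]
  sum_active(3, 1) -> 17  [called from count_flags, line 33]
  count_flags([12, 11, 3, 8], 11) -> 17  [called from main, line 52]
  tally_events([12, 11, 3, 8], 11) -> 1  [called from map_offsets, line 44]
  map_offsets([12, 11, 3, 8], 11) -> 33  [called from main, line 54]
Origin of each log line:
  1: emitted by count_flags (line 30)
  2: emitted by grade_run (line 2)
  3: emitted by grade_run (line 7)
  4: emitted by resolve_slot (line 11)
  5-8: emitted by resolve_slot (line 16)
  9: emitted by resolve_slot (line 17)
  10: emitted by sum_active (line 21)
  11: emitted by main (line 53)
  12: emitted by map_offsets (line 43)
  13: emitted by tally_events (line 36)
  14: emitted by tally_events (line 39)
  15: emitted by map_offsets (line 45)
  16: emitted by main (line 55)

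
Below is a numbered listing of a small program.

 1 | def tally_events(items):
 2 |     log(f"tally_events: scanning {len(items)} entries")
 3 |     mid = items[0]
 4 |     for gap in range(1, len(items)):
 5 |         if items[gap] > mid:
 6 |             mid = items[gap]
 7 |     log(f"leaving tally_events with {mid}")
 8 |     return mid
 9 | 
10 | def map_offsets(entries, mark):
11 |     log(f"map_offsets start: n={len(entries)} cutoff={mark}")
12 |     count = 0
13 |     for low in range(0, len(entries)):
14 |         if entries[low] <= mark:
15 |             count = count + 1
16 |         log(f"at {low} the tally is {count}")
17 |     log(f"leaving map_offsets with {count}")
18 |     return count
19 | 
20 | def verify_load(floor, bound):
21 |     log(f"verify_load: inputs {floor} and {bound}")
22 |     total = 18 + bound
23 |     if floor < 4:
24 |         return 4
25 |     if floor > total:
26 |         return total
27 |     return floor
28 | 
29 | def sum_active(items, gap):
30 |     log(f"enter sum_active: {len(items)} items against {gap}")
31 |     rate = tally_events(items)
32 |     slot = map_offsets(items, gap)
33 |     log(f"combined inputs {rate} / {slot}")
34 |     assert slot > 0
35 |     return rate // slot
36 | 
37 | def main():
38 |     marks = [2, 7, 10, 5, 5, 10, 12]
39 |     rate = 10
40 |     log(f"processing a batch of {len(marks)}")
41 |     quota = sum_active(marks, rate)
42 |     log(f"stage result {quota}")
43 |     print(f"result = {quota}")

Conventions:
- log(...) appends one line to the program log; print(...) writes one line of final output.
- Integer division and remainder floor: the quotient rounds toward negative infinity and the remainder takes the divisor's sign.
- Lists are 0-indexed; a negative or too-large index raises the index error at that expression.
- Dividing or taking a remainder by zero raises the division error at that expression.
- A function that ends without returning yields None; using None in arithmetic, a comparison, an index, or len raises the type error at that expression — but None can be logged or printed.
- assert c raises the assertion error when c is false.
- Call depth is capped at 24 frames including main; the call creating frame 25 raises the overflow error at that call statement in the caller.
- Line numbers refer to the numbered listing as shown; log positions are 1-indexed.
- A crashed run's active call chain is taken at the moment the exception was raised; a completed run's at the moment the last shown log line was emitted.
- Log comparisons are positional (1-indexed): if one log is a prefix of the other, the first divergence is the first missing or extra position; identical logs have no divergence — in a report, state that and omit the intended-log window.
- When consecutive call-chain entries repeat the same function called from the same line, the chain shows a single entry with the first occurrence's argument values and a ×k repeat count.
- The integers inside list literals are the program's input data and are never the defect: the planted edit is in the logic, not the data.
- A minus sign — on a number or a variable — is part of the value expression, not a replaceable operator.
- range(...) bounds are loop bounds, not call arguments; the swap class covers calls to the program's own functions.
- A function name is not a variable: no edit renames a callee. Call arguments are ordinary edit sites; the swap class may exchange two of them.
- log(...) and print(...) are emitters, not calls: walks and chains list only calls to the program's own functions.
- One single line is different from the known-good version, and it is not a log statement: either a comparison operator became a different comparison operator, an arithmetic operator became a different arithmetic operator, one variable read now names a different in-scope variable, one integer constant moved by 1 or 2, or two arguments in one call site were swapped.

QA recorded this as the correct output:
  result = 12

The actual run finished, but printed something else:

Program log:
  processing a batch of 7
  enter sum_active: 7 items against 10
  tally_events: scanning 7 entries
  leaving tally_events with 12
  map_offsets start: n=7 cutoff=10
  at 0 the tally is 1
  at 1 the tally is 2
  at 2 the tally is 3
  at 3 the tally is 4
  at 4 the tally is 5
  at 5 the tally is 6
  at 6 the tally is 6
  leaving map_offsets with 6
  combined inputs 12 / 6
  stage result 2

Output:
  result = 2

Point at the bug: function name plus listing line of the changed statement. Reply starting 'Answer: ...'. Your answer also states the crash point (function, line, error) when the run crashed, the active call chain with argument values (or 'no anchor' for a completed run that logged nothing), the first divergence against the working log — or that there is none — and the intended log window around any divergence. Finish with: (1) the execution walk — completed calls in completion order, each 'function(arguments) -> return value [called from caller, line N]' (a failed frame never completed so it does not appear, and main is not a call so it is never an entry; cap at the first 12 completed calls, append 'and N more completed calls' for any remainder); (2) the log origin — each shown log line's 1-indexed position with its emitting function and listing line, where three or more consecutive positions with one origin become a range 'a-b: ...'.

Answer: the defect is in map_offsets at line 14.
Core observation: At log position 6 the runs split — shown 'at 0 the tally is 1', but the working version logs 'at 0 the tally is 0'.
Call chain: main.
First divergence: position 6; shown 'at 0 the tally is 1' vs intended 'at 0 the tally is 0'.
Intended log window:
  4: leaving tally_events with 12
  5: map_offsets start: n=7 cutoff=10
  6: at 0 the tally is 0
  7: at 1 the tally is 0
Execution walk:
  tally_events([2, 7, 10, 5, 5, 10, 12]) -> 12  [called from sum_active, line 31]
  map_offsets([2, 7, 10, 5, 5, 10, 12], 10) -> 6  [called from sum_active, line 32]
  sum_active([2, 7, 10, 5, 5, 10, 12], 10) -> 2  [called from main, line 41]
Log origins:
  1: logged in main at line 40
  2: logged in sum_active at line 30
  3: logged in tally_events at line 2
  4: logged in tally_events at line 7
  5: logged in map_offsets at line 11
  6-12: logged in map_offsets at line 16
  13: logged in map_offsets at line 17
  14: logged in sum_active at line 33
  15: logged in main at line 42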